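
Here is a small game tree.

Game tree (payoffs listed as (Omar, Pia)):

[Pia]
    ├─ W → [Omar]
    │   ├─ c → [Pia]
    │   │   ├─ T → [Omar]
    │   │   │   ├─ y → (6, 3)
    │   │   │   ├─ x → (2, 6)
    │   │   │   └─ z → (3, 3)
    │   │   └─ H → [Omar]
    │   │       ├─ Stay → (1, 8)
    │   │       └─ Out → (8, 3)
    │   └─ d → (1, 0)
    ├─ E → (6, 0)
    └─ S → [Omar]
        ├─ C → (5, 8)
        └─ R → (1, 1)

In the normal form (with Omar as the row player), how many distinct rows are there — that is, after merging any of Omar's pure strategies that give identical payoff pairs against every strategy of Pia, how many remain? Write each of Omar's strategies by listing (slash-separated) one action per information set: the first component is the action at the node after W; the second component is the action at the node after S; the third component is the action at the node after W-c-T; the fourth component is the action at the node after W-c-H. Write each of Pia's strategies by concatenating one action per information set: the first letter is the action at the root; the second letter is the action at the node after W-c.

14

Omar has 24 pure strategies: c/C/y/Stay, c/C/y/Out, c/C/x/Stay, c/C/x/Out, c/C/z/Stay, c/C/z/Out, c/R/y/Stay, c/R/y/Out, c/R/x/Stay, c/R/x/Out, c/R/z/Stay, c/R/z/Out, d/C/y/Stay, d/C/y/Out, d/C/x/Stay, d/C/x/Out, d/C/z/Stay, d/C/z/Out, d/R/y/Stay, d/R/y/Out, d/R/x/Stay, d/R/x/Out, d/R/z/Stay, d/R/z/Out. Columns: WT, WH, ET, EH, ST, SH.
{c/C/y/Stay} → row (6,3) (1,8) (6,0) (6,0) (5,8) (5,8)
{c/C/y/Out} → row (6,3) (8,3) (6,0) (6,0) (5,8) (5,8)
{c/C/x/Stay} → row (2,6) (1,8) (6,0) (6,0) (5,8) (5,8)
{c/C/x/Out} → row (2,6) (8,3) (6,0) (6,0) (5,8) (5,8)
{c/C/z/Stay} → row (3,3) (1,8) (6,0) (6,0) (5,8) (5,8)
{c/C/z/Out} → row (3,3) (8,3) (6,0) (6,0) (5,8) (5,8)
{c/R/y/Stay} → row (6,3) (1,8) (6,0) (6,0) (1,1) (1,1)
{c/R/y/Out} → row (6,3) (8,3) (6,0) (6,0) (1,1) (1,1)
{c/R/x/Stay} → row (2,6) (1,8) (6,0) (6,0) (1,1) (1,1)
{c/R/x/Out} → row (2,6) (8,3) (6,0) (6,0) (1,1) (1,1)
{c/R/z/Stay} → row (3,3) (1,8) (6,0) (6,0) (1,1) (1,1)
{c/R/z/Out} → row (3,3) (8,3) (6,0) (6,0) (1,1) (1,1)
{d/C/y/Stay, d/C/y/Out, d/C/x/Stay, d/C/x/Out, d/C/z/Stay, d/C/z/Out} → row (1,0) (1,0) (6,0) (6,0) (5,8) (5,8)
{d/R/y/Stay, d/R/y/Out, d/R/x/Stay, d/R/x/Out, d/R/z/Stay, d/R/z/Out} → row (1,0) (1,0) (6,0) (6,0) (1,1) (1,1)
That's 14 distinct rows out of 24 strategies.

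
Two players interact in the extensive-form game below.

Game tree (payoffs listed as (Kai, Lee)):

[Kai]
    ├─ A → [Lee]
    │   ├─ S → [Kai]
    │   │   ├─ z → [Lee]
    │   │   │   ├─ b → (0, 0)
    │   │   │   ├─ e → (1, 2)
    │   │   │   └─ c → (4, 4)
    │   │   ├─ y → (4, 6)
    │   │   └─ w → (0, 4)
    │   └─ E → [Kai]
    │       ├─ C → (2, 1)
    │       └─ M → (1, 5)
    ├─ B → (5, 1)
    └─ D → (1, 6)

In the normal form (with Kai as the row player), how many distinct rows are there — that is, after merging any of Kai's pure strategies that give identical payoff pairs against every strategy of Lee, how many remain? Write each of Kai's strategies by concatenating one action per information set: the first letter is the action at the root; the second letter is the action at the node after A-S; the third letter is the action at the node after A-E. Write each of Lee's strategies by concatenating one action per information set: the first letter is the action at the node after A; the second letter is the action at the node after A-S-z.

Kai has 18 pure strategies: AzC, AzM, AyC, AyM, AwC, AwM, BzC, BzM, ByC, ByM, BwC, BwM, DzC, DzM, DyC, DyM, DwC, DwM. Columns: Sb, Se, Sc, Eb, Ee, Ec.
{AzC} → row (0,0) (1,2) (4,4) (2,1) (2,1) (2,1)
{AzM} → row (0,0) (1,2) (4,4) (1,5) (1,5) (1,5)
{AyC} → row (4,6) (4,6) (4,6) (2,1) (2,1) (2,1)
{AyM} → row (4,6) (4,6) (4,6) (1,5) (1,5) (1,5)
{AwC} → row (0,4) (0,4) (0,4) (2,1) (2,1) (2,1)
{AwM} → row (0,4) (0,4) (0,4) (1,5) (1,5) (1,5)
{BzC, BzM, ByC, ByM, BwC, BwM} → row (5,1) (5,1) (5,1) (5,1) (5,1) (5,1)
{DzC, DzM, DyC, DyM, DwC, DwM} → row (1,6) (1,6) (1,6) (1,6) (1,6) (1,6)
That's 8 distinct rows out of 18 strategies.

8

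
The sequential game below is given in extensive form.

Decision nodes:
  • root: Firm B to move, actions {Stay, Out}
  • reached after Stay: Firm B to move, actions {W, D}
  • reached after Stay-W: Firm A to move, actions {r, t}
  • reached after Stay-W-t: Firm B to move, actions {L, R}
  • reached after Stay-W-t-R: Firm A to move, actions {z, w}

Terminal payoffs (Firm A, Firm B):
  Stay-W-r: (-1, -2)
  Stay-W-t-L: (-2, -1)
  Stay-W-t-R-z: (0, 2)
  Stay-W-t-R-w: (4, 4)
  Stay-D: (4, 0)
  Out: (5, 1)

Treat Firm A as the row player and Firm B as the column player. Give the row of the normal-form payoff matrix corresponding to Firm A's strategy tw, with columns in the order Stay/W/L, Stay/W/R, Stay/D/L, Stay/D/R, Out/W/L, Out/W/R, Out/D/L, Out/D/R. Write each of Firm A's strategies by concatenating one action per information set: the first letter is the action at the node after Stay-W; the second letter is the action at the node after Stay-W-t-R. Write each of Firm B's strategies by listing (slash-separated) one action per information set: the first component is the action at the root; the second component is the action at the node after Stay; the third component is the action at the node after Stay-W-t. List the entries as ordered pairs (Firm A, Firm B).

vs Stay/W/L: Firm B plays Stay → Firm B plays W at [Stay] → Firm A plays t at [Stay-W] → Firm B plays L at [Stay-W-t] → (-2, -1)
vs Stay/W/R: Firm B plays Stay → Firm B plays W at [Stay] → Firm A plays t at [Stay-W] → Firm B plays R at [Stay-W-t] → Firm A plays w at [Stay-W-t-R] → (4, 4)
vs Stay/D/L: Firm B plays Stay → Firm B plays D at [Stay] → (4, 0)
vs Stay/D/R: Firm B plays Stay → Firm B plays D at [Stay] → (4, 0)
vs Out/W/L: Firm B plays Out → (5, 1)
vs Out/W/R: Firm B plays Out → (5, 1)
vs Out/D/L: Firm B plays Out → (5, 1)
vs Out/D/R: Firm B plays Out → (5, 1)

(-2,-1) (4,4) (4,0) (4,0) (5,1) (5,1) (5,1) (5,1)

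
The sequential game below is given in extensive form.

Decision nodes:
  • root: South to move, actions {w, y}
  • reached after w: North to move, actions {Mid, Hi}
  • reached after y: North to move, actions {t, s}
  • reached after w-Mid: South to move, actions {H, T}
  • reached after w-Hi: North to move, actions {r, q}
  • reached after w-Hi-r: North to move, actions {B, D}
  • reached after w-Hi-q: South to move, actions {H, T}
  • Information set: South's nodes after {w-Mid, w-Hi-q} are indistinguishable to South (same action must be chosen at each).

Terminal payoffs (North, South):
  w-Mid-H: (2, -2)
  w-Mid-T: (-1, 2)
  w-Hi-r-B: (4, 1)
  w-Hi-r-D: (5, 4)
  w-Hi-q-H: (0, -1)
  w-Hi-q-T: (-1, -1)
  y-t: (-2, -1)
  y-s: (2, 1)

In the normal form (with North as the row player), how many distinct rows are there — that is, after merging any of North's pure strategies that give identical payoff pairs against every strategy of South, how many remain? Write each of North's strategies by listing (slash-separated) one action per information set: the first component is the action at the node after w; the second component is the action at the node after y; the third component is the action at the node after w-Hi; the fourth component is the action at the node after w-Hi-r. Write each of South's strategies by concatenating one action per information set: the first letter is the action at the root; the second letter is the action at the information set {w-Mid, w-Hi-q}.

8

North has 16 pure strategies: Mid/t/r/B, Mid/t/r/D, Mid/t/q/B, Mid/t/q/D, Mid/s/r/B, Mid/s/r/D, Mid/s/q/B, Mid/s/q/D, Hi/t/r/B, Hi/t/r/D, Hi/t/q/B, Hi/t/q/D, Hi/s/r/B, Hi/s/r/D, Hi/s/q/B, Hi/s/q/D. Columns: wH, wT, yH, yT.
{Mid/t/r/B, Mid/t/r/D, Mid/t/q/B, Mid/t/q/D} → row (2,-2) (-1,2) (-2,-1) (-2,-1)
{Mid/s/r/B, Mid/s/r/D, Mid/s/q/B, Mid/s/q/D} → row (2,-2) (-1,2) (2,1) (2,1)
{Hi/t/r/B} → row (4,1) (4,1) (-2,-1) (-2,-1)
{Hi/t/r/D} → row (5,4) (5,4) (-2,-1) (-2,-1)
{Hi/t/q/B, Hi/t/q/D} → row (0,-1) (-1,-1) (-2,-1) (-2,-1)
{Hi/s/r/B} → row (4,1) (4,1) (2,1) (2,1)
{Hi/s/r/D} → row (5,4) (5,4) (2,1) (2,1)
{Hi/s/q/B, Hi/s/q/D} → row (0,-1) (-1,-1) (2,1) (2,1)
That's 8 distinct rows out of 16 strategies.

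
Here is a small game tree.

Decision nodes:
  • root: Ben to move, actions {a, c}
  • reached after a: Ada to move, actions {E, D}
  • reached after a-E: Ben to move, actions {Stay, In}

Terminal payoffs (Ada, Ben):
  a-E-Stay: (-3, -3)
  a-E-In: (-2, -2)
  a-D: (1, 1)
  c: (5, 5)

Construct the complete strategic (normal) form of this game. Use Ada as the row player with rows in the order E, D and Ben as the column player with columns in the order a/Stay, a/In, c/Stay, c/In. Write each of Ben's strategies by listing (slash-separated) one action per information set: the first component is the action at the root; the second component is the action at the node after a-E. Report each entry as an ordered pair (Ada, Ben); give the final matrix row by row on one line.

       a/Stay     a/In   c/Stay     c/In
   E  (-3,-3)  (-2,-2)    (5,5)    (5,5)
   D    (1,1)    (1,1)    (5,5)    (5,5)

E: (-3,-3) (-2,-2) (5,5) (5,5) | D: (1,1) (1,1) (5,5) (5,5)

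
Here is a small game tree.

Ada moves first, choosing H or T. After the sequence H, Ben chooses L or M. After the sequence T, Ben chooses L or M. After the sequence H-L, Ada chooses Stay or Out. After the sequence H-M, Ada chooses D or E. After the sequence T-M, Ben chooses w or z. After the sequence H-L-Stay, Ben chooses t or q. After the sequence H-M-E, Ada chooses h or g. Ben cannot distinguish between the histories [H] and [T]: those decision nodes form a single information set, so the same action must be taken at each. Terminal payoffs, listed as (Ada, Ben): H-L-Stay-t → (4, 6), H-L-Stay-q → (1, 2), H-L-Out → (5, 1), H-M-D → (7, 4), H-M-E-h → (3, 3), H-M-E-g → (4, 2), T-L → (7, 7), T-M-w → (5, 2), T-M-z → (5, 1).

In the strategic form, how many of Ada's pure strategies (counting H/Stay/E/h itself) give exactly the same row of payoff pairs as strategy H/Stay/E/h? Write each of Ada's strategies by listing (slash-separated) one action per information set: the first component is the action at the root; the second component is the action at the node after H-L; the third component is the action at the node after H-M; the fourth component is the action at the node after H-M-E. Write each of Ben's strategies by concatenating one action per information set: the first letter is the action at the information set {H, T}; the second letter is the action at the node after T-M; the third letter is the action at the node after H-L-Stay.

Row for H/Stay/E/h (columns Lwt, Lwq, Lzt, Lzq, Mwt, Mwq, Mzt, Mzq): (4,6) (1,2) (4,6) (1,2) (3,3) (3,3) (3,3) (3,3).
Every one of Ada's information sets is on the play path for some reply by Ben when Ada follows H/Stay/E/h.
Changing the action at any of them therefore changes at least one column, so only H/Stay/E/h itself gives this row.

1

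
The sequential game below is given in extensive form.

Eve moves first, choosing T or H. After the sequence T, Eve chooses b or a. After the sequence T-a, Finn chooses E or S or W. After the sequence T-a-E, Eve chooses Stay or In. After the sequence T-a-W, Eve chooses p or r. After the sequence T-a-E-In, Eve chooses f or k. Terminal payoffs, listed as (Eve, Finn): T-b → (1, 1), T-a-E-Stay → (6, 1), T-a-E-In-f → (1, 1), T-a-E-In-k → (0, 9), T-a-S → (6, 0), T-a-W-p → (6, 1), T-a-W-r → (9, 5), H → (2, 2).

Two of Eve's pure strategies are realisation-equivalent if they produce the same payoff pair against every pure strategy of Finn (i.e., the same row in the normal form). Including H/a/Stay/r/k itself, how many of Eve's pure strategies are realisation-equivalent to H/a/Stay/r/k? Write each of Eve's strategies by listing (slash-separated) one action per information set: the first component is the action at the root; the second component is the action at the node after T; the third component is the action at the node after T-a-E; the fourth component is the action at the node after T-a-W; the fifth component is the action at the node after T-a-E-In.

Row for H/a/Stay/r/k (columns E, S, W): (2,2) (2,2) (2,2).
Under H/a/Stay/r/k, Eve's choice at the node after T and at the node after T-a-E and at the node after T-a-W and at the node after T-a-E-In can never be reached regardless of what Finn does, so varying those choices leaves every outcome unchanged.
Holding the reachable choices fixed and varying the unreachable ones freely already gives 2 × 2 × 2 × 2 = 16 equivalent strategies.
No other strategy reproduces this row, so those 16 are the full class: H/b/Stay/p/f, H/b/Stay/p/k, H/b/Stay/r/f, H/b/Stay/r/k, H/b/In/p/f, H/b/In/p/k, H/b/In/r/f, H/b/In/r/k, H/a/Stay/p/f, H/a/Stay/p/k, H/a/Stay/r/f, H/a/Stay/r/k, H/a/In/p/f, H/a/In/p/k, H/a/In/r/f, H/a/In/r/k.

16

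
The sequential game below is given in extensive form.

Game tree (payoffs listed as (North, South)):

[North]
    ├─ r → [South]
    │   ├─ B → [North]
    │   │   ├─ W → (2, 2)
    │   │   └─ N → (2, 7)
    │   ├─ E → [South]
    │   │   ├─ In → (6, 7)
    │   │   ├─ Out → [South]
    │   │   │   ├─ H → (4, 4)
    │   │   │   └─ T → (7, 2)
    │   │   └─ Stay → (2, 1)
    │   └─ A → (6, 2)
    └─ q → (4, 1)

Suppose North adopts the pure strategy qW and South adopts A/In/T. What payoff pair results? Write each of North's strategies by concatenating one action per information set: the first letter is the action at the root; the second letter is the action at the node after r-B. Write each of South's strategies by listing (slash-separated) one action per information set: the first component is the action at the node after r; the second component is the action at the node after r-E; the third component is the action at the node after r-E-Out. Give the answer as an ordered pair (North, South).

(4, 1)

Trace the play path from the root:
  North plays q
→ terminal payoff (4, 1).
(North's choice at the node after r-B is never reached on this path, so it doesn't affect the outcome.)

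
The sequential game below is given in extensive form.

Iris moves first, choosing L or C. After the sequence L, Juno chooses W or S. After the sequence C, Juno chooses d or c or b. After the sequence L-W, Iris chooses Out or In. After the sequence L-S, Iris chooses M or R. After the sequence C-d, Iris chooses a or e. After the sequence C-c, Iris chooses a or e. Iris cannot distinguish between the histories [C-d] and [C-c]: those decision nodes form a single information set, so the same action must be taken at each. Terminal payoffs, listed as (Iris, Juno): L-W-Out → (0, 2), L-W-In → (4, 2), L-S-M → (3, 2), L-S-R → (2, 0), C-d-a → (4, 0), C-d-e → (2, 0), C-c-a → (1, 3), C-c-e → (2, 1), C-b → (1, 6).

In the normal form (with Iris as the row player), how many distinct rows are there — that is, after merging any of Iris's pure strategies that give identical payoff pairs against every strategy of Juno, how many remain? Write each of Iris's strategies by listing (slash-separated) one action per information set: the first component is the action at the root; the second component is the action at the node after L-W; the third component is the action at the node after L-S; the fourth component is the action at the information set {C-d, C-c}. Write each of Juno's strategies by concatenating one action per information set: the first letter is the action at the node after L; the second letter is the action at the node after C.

6

Iris has 16 pure strategies: L/Out/M/a, L/Out/M/e, L/Out/R/a, L/Out/R/e, L/In/M/a, L/In/M/e, L/In/R/a, L/In/R/e, C/Out/M/a, C/Out/M/e, C/Out/R/a, C/Out/R/e, C/In/M/a, C/In/M/e, C/In/R/a, C/In/R/e. Columns: Wd, Wc, Wb, Sd, Sc, Sb.
{L/Out/M/a, L/Out/M/e} → row (0,2) (0,2) (0,2) (3,2) (3,2) (3,2)
{L/Out/R/a, L/Out/R/e} → row (0,2) (0,2) (0,2) (2,0) (2,0) (2,0)
{L/In/M/a, L/In/M/e} → row (4,2) (4,2) (4,2) (3,2) (3,2) (3,2)
{L/In/R/a, L/In/R/e} → row (4,2) (4,2) (4,2) (2,0) (2,0) (2,0)
{C/Out/M/a, C/Out/R/a, C/In/M/a, C/In/R/a} → row (4,0) (1,3) (1,6) (4,0) (1,3) (1,6)
{C/Out/M/e, C/Out/R/e, C/In/M/e, C/In/R/e} → row (2,0) (2,1) (1,6) (2,0) (2,1) (1,6)
That's 6 distinct rows out of 16 strategies.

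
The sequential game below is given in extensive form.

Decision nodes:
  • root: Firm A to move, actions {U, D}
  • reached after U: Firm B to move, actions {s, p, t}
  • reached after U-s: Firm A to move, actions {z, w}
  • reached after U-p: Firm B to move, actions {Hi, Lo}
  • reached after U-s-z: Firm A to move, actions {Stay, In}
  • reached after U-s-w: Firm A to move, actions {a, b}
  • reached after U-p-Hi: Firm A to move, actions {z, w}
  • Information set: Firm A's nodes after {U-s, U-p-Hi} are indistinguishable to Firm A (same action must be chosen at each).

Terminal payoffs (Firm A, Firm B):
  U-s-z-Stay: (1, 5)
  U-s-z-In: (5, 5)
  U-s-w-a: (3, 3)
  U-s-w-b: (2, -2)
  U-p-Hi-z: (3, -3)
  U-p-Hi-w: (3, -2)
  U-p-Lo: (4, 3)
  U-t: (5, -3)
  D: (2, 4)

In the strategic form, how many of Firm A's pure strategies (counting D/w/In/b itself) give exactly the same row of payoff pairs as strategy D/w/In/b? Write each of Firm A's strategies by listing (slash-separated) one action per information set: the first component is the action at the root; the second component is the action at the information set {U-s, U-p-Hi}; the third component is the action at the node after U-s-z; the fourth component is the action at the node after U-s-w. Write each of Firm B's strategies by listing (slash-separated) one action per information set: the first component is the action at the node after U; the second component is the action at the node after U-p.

8

Row for D/w/In/b (columns s/Hi, s/Lo, p/Hi, p/Lo, t/Hi, t/Lo): (2,4) (2,4) (2,4) (2,4) (2,4) (2,4).
Under D/w/In/b, Firm A's choice at the information set {U-s, U-p-Hi} and at the node after U-s-z and at the node after U-s-w can never be reached regardless of what Firm B does, so varying those choices leaves every outcome unchanged.
Holding the reachable choices fixed and varying the unreachable ones freely already gives 2 × 2 × 2 = 8 equivalent strategies.
No other strategy reproduces this row, so those 8 are the full class: D/z/Stay/a, D/z/Stay/b, D/z/In/a, D/z/In/b, D/w/Stay/a, D/w/Stay/b, D/w/In/a, D/w/In/b.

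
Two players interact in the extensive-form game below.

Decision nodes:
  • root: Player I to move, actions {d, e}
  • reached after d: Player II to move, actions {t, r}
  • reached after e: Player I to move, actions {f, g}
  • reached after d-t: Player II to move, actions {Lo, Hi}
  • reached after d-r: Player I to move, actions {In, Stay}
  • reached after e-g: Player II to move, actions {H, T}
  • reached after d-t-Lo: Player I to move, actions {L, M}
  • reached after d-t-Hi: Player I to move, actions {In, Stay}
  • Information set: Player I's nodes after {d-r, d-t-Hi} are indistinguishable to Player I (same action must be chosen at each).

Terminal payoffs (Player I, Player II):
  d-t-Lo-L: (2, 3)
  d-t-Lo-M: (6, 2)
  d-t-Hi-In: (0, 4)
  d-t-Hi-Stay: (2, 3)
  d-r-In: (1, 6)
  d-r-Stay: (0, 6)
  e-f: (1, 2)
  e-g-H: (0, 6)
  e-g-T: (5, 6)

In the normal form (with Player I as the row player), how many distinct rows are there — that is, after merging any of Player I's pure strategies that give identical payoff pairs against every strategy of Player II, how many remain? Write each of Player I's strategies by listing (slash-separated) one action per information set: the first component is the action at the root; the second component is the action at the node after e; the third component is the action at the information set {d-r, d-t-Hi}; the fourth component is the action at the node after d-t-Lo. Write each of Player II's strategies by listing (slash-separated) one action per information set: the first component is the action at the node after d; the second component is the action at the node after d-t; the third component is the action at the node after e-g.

Player I has 16 pure strategies: d/f/In/L, d/f/In/M, d/f/Stay/L, d/f/Stay/M, d/g/In/L, d/g/In/M, d/g/Stay/L, d/g/Stay/M, e/f/In/L, e/f/In/M, e/f/Stay/L, e/f/Stay/M, e/g/In/L, e/g/In/M, e/g/Stay/L, e/g/Stay/M. Columns: t/Lo/H, t/Lo/T, t/Hi/H, t/Hi/T, r/Lo/H, r/Lo/T, r/Hi/H, r/Hi/T.
{d/f/In/L, d/g/In/L} → row (2,3) (2,3) (0,4) (0,4) (1,6) (1,6) (1,6) (1,6)
{d/f/In/M, d/g/In/M} → row (6,2) (6,2) (0,4) (0,4) (1,6) (1,6) (1,6) (1,6)
{d/f/Stay/L, d/g/Stay/L} → row (2,3) (2,3) (2,3) (2,3) (0,6) (0,6) (0,6) (0,6)
{d/f/Stay/M, d/g/Stay/M} → row (6,2) (6,2) (2,3) (2,3) (0,6) (0,6) (0,6) (0,6)
{e/f/In/L, e/f/In/M, e/f/Stay/L, e/f/Stay/M} → row (1,2) (1,2) (1,2) (1,2) (1,2) (1,2) (1,2) (1,2)
{e/g/In/L, e/g/In/M, e/g/Stay/L, e/g/Stay/M} → row (0,6) (5,6) (0,6) (5,6) (0,6) (5,6) (0,6) (5,6)
That's 6 distinct rows out of 16 strategies.

6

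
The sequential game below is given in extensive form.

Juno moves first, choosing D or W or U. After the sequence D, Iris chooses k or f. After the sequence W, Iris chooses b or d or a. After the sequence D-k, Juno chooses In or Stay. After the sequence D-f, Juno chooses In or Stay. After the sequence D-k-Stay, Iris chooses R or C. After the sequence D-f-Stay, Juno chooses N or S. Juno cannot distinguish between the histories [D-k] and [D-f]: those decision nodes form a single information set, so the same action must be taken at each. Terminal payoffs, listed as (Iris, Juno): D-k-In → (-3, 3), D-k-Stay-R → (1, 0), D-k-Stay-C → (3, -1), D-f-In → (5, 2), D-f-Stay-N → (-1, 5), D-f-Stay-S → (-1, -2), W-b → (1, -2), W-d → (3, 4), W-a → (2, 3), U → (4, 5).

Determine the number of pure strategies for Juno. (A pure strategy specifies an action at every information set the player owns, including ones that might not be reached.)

Juno owns the root with actions {D, W, U} — three choices.
Juno owns the information set {D-k, D-f} with actions {In, Stay} — two choices.
Juno owns the node after D-f-Stay with actions {N, S} — two choices.
A pure strategy fixes one action at each information set independently, so the count is the product 3 × 2 × 2 = 12.

12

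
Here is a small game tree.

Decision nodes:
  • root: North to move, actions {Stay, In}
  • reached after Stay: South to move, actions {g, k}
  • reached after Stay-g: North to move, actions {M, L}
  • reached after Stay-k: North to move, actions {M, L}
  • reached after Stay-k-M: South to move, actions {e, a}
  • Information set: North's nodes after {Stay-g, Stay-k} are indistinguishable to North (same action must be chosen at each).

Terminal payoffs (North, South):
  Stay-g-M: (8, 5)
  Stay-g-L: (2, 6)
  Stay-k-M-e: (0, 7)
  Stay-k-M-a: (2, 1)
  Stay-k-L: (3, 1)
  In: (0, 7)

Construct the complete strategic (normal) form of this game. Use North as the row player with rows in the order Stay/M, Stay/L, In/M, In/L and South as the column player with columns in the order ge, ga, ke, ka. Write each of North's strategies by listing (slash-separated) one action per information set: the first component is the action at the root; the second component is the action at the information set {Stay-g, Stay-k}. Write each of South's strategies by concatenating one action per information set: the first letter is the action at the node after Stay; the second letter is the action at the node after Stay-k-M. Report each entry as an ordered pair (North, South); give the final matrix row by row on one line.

Stay/M: (8,5) (8,5) (0,7) (2,1) | Stay/L: (2,6) (2,6) (3,1) (3,1) | In/M: (0,7) (0,7) (0,7) (0,7) | In/L: (0,7) (0,7) (0,7) (0,7)

             ge       ga       ke       ka
Stay/M    (8,5)    (8,5)    (0,7)    (2,1)
Stay/L    (2,6)    (2,6)    (3,1)    (3,1)
  In/M    (0,7)    (0,7)    (0,7)    (0,7)
  In/L    (0,7)    (0,7)    (0,7)    (0,7)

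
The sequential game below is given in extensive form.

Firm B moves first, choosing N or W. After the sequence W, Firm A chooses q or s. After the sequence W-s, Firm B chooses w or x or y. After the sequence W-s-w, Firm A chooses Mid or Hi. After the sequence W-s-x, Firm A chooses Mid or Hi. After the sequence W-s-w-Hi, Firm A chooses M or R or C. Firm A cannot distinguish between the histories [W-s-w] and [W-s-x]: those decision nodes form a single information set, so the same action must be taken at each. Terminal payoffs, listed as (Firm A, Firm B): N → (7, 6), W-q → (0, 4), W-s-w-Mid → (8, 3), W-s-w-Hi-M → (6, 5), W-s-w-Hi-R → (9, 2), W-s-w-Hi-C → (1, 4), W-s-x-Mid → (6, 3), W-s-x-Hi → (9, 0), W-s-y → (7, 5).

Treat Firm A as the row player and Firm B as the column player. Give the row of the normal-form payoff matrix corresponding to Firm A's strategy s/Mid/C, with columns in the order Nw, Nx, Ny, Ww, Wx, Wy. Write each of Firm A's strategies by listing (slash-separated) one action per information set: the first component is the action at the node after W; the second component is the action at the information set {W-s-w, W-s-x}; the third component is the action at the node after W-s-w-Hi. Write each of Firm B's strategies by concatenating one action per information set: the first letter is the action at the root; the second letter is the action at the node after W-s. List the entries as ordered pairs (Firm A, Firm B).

vs Nw: Firm B plays N → (7, 6)
vs Nx: Firm B plays N → (7, 6)
vs Ny: Firm B plays N → (7, 6)
vs Ww: Firm B plays W → Firm A plays s at [W] → Firm B plays w at [W-s] → Firm A plays Mid at [W-s-w] → (8, 3)
vs Wx: Firm B plays W → Firm A plays s at [W] → Firm B plays x at [W-s] → Firm A plays Mid at [W-s-x] → (6, 3)
vs Wy: Firm B plays W → Firm A plays s at [W] → Firm B plays y at [W-s] → (7, 5)

(7,6) (7,6) (7,6) (8,3) (6,3) (7,5)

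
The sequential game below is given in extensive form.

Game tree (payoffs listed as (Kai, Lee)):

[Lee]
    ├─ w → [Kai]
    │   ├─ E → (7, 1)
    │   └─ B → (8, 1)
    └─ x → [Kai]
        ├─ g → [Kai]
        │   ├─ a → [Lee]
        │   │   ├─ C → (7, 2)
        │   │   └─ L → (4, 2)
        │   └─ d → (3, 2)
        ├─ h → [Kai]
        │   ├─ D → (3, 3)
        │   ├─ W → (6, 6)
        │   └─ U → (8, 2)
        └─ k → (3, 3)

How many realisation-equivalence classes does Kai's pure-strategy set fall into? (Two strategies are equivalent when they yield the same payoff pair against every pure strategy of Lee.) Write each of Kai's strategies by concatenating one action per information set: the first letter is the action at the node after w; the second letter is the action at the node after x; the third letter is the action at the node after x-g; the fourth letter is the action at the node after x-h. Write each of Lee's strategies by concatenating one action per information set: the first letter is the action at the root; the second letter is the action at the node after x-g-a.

10

Kai has 36 pure strategies: EgaD, EgaW, EgaU, EgdD, EgdW, EgdU, EhaD, EhaW, EhaU, EhdD, EhdW, EhdU, EkaD, EkaW, EkaU, EkdD, EkdW, EkdU, BgaD, BgaW, BgaU, BgdD, BgdW, BgdU, BhaD, BhaW, BhaU, BhdD, BhdW, BhdU, BkaD, BkaW, BkaU, BkdD, BkdW, BkdU. Columns: wC, wL, xC, xL.
{EgaD, EgaW, EgaU} → row (7,1) (7,1) (7,2) (4,2)
{EgdD, EgdW, EgdU} → row (7,1) (7,1) (3,2) (3,2)
{EhaD, EhdD, EkaD, EkaW, EkaU, EkdD, EkdW, EkdU} → row (7,1) (7,1) (3,3) (3,3)
{EhaW, EhdW} → row (7,1) (7,1) (6,6) (6,6)
{EhaU, EhdU} → row (7,1) (7,1) (8,2) (8,2)
{BgaD, BgaW, BgaU} → row (8,1) (8,1) (7,2) (4,2)
{BgdD, BgdW, BgdU} → row (8,1) (8,1) (3,2) (3,2)
{BhaD, BhdD, BkaD, BkaW, BkaU, BkdD, BkdW, BkdU} → row (8,1) (8,1) (3,3) (3,3)
{BhaW, BhdW} → row (8,1) (8,1) (6,6) (6,6)
{BhaU, BhdU} → row (8,1) (8,1) (8,2) (8,2)
That's 10 distinct rows out of 36 strategies.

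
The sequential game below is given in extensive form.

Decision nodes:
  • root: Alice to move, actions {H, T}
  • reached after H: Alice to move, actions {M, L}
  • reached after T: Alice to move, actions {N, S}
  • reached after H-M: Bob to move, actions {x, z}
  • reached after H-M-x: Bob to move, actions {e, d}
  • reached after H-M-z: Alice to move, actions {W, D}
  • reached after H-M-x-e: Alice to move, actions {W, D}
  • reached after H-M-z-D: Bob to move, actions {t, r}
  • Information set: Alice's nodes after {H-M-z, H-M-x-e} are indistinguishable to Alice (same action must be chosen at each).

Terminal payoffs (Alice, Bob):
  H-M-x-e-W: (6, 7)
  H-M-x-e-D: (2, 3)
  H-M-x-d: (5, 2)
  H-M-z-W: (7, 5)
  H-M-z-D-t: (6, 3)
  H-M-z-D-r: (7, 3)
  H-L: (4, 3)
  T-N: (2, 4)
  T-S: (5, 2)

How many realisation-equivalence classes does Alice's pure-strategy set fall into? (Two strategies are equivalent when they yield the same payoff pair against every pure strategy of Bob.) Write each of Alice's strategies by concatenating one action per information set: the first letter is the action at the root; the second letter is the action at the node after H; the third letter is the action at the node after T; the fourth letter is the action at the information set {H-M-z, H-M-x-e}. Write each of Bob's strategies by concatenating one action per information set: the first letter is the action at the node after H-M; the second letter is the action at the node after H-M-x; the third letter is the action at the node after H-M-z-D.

5

Alice has 16 pure strategies: HMNW, HMND, HMSW, HMSD, HLNW, HLND, HLSW, HLSD, TMNW, TMND, TMSW, TMSD, TLNW, TLND, TLSW, TLSD. Columns: xet, xer, xdt, xdr, zet, zer, zdt, zdr.
{HMNW, HMSW} → row (6,7) (6,7) (5,2) (5,2) (7,5) (7,5) (7,5) (7,5)
{HMND, HMSD} → row (2,3) (2,3) (5,2) (5,2) (6,3) (7,3) (6,3) (7,3)
{HLNW, HLND, HLSW, HLSD} → row (4,3) (4,3) (4,3) (4,3) (4,3) (4,3) (4,3) (4,3)
{TMNW, TMND, TLNW, TLND} → row (2,4) (2,4) (2,4) (2,4) (2,4) (2,4) (2,4) (2,4)
{TMSW, TMSD, TLSW, TLSD} → row (5,2) (5,2) (5,2) (5,2) (5,2) (5,2) (5,2) (5,2)
That's 5 distinct rows out of 16 strategies.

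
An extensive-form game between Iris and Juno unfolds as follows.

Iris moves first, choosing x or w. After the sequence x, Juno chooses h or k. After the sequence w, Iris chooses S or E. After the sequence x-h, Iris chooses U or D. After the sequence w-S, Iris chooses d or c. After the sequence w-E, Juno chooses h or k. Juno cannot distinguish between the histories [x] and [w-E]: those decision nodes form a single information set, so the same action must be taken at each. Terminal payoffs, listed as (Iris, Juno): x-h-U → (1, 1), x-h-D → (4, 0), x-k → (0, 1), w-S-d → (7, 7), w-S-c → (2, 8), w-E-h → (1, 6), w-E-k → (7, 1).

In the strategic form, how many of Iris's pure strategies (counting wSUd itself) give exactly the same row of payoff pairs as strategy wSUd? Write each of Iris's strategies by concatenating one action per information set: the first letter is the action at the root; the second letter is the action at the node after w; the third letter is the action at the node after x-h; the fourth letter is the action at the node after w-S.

Row for wSUd (columns h, k): (7,7) (7,7).
Under wSUd, Iris's choice at the node after x-h can never be reached regardless of what Juno does, so varying those choices leaves every outcome unchanged.
Holding the reachable choices fixed and varying the unreachable one freely already gives 2 equivalent strategies.
No other strategy reproduces this row, so those 2 are the full class: wSUd, wSDd.

2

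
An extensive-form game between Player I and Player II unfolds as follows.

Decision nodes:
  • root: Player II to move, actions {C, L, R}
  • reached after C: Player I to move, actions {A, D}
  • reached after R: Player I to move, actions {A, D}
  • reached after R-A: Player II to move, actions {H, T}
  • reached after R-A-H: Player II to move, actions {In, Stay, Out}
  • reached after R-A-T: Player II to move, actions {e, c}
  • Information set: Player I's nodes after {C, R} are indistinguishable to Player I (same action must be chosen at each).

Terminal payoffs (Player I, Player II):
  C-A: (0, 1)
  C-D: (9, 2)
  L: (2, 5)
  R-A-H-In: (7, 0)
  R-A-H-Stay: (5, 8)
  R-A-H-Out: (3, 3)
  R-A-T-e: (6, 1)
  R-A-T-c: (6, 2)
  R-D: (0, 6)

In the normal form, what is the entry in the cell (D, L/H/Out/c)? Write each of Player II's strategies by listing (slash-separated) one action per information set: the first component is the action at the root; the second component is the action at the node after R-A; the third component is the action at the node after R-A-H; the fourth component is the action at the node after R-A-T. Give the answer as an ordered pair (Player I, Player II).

Trace the play path from the root:
  Player II plays L
→ terminal payoff (2, 5).
(Player I's choice at the information set {C, R} is never reached on this path, so it doesn't affect the outcome.)

(2, 5)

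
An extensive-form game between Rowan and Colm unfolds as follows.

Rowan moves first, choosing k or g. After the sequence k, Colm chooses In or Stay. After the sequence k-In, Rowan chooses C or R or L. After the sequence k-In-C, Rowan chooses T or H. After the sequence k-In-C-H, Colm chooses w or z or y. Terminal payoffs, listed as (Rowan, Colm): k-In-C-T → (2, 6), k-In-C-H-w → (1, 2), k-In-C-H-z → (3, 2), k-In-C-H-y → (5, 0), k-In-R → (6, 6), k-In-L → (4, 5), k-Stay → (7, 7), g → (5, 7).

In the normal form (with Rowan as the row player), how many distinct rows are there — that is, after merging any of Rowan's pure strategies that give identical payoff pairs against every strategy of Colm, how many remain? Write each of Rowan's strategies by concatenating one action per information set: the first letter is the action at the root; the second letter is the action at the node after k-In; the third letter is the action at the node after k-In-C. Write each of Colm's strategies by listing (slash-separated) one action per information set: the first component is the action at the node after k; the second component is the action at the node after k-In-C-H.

5

Rowan has 12 pure strategies: kCT, kCH, kRT, kRH, kLT, kLH, gCT, gCH, gRT, gRH, gLT, gLH. Columns: In/w, In/z, In/y, Stay/w, Stay/z, Stay/y.
{kCT} → row (2,6) (2,6) (2,6) (7,7) (7,7) (7,7)
{kCH} → row (1,2) (3,2) (5,0) (7,7) (7,7) (7,7)
{kRT, kRH} → row (6,6) (6,6) (6,6) (7,7) (7,7) (7,7)
{kLT, kLH} → row (4,5) (4,5) (4,5) (7,7) (7,7) (7,7)
{gCT, gCH, gRT, gRH, gLT, gLH} → row (5,7) (5,7) (5,7) (5,7) (5,7) (5,7)
That's 5 distinct rows out of 12 strategies.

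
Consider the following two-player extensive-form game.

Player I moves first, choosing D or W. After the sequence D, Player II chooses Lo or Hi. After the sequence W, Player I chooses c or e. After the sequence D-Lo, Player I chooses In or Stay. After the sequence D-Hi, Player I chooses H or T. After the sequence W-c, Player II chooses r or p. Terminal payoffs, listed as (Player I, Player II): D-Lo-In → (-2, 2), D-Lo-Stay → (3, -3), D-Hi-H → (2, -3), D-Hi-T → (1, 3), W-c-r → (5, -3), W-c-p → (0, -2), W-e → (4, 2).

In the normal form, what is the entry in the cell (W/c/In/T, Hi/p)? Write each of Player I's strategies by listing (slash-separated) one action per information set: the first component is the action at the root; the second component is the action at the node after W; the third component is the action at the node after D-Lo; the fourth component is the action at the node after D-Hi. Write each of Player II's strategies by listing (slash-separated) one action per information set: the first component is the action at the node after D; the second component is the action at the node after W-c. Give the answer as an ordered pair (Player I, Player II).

Trace the play path from the root:
  Player I plays W
  Player I plays c at [W]
  Player II plays p at [W-c]
→ terminal payoff (0, -2).
(Player I's choice at the node after D-Lo is never reached on this path, so it doesn't affect the outcome.)

(0, -2)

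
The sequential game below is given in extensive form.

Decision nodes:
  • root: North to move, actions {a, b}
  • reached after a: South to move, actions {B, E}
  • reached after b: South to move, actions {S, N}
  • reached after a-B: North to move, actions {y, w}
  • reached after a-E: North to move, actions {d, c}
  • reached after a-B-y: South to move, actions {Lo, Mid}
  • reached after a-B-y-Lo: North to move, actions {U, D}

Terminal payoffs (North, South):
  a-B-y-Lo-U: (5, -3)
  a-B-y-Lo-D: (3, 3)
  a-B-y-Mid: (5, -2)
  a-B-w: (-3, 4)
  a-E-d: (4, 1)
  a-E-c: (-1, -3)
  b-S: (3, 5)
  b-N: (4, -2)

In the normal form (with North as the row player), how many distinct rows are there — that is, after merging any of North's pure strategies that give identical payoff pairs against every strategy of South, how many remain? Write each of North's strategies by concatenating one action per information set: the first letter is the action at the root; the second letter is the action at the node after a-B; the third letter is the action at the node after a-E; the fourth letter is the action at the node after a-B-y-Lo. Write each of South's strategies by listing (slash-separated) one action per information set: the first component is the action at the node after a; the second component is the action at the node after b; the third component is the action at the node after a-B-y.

North has 16 pure strategies: aydU, aydD, aycU, aycD, awdU, awdD, awcU, awcD, bydU, bydD, bycU, bycD, bwdU, bwdD, bwcU, bwcD. Columns: B/S/Lo, B/S/Mid, B/N/Lo, B/N/Mid, E/S/Lo, E/S/Mid, E/N/Lo, E/N/Mid.
{aydU} → row (5,-3) (5,-2) (5,-3) (5,-2) (4,1) (4,1) (4,1) (4,1)
{aydD} → row (3,3) (5,-2) (3,3) (5,-2) (4,1) (4,1) (4,1) (4,1)
{aycU} → row (5,-3) (5,-2) (5,-3) (5,-2) (-1,-3) (-1,-3) (-1,-3) (-1,-3)
{aycD} → row (3,3) (5,-2) (3,3) (5,-2) (-1,-3) (-1,-3) (-1,-3) (-1,-3)
{awdU, awdD} → row (-3,4) (-3,4) (-3,4) (-3,4) (4,1) (4,1) (4,1) (4,1)
{awcU, awcD} → row (-3,4) (-3,4) (-3,4) (-3,4) (-1,-3) (-1,-3) (-1,-3) (-1,-3)
{bydU, bydD, bycU, bycD, bwdU, bwdD, bwcU, bwcD} → row (3,5) (3,5) (4,-2) (4,-2) (3,5) (3,5) (4,-2) (4,-2)
That's 7 distinct rows out of 16 strategies.

7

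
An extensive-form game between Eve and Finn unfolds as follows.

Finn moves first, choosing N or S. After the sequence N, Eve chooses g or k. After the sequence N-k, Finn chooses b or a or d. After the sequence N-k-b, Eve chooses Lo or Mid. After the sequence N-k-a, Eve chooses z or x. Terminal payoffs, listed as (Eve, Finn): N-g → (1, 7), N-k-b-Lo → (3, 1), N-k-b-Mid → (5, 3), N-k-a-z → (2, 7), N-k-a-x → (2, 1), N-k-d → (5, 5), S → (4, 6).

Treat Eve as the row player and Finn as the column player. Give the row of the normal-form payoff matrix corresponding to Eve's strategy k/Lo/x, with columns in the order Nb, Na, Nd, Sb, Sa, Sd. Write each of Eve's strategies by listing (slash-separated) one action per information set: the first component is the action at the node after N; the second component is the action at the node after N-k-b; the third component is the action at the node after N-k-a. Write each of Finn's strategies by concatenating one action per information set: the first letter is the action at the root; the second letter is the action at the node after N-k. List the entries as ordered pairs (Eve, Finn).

vs Nb: Finn plays N → Eve plays k at [N] → Finn plays b at [N-k] → Eve plays Lo at [N-k-b] → (3, 1)
vs Na: Finn plays N → Eve plays k at [N] → Finn plays a at [N-k] → Eve plays x at [N-k-a] → (2, 1)
vs Nd: Finn plays N → Eve plays k at [N] → Finn plays d at [N-k] → (5, 5)
vs Sb: Finn plays S → (4, 6)
vs Sa: Finn plays S → (4, 6)
vs Sd: Finn plays S → (4, 6)

(3,1) (2,1) (5,5) (4,6) (4,6) (4,6)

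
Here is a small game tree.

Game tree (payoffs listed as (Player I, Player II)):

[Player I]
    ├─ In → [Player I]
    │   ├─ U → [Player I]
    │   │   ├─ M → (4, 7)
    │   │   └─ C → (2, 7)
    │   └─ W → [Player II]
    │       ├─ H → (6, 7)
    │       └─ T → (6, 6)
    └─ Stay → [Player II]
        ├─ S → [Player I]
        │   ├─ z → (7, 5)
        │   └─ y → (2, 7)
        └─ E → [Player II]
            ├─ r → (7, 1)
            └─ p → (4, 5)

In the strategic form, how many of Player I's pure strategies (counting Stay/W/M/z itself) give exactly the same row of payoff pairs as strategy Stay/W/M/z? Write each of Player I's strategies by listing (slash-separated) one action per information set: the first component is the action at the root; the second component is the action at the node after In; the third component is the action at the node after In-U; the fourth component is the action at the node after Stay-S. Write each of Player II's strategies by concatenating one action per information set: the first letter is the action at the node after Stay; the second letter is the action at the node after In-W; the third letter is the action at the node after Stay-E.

Row for Stay/W/M/z (columns SHr, SHp, STr, STp, EHr, EHp, ETr, ETp): (7,5) (7,5) (7,5) (7,5) (7,1) (4,5) (7,1) (4,5).
Under Stay/W/M/z, Player I's choice at the node after In and at the node after In-U can never be reached regardless of what Player II does, so varying those choices leaves every outcome unchanged.
Holding the reachable choices fixed and varying the unreachable ones freely already gives 2 × 2 = 4 equivalent strategies.
No other strategy reproduces this row, so those 4 are the full class: Stay/U/M/z, Stay/U/C/z, Stay/W/M/z, Stay/W/C/z.

4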